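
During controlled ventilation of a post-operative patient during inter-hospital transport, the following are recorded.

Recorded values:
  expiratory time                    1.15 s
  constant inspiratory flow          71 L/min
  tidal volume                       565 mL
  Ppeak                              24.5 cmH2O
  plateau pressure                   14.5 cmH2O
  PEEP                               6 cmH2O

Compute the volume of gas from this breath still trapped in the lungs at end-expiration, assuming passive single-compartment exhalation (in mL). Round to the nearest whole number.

73

Flow: 71 L/min ÷ 60 = 1.1833 L/s.
R = (PIP − Pplat)/V̇ = (24.5 − 14.5) / 1.1833 = 10.0/1.1833 = 8.451 cmH2O·s/L.
C = Vt/(Pplat − PEEP) = 565.0 / (14.5 − 6) = 565.0/8.5 = 66.471 mL/cmH2O.
τ = R × C = 8.451 × 0.06647 L/cmH2O = 0.5617 s.
Fraction remaining = e^(−Te/τ) = e^(−1.15/0.5617) = 0.1291.
Trapped volume = 565.0 × 0.1291 = 72.942 mL.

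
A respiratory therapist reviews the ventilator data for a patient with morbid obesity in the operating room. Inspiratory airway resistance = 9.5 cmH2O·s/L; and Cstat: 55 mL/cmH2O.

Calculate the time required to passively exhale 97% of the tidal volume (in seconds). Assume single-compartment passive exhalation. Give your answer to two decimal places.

1.83

τ = R × C = 9.5 × 55 mL/cmH2O = 9.5 × 0.055 L/cmH2O = 0.5225 s.
Exhaled fraction f = 1 − e^(−t/τ) → t = −τ·ln(1 − f) = −0.5225·ln(0.03) = 1.832 s.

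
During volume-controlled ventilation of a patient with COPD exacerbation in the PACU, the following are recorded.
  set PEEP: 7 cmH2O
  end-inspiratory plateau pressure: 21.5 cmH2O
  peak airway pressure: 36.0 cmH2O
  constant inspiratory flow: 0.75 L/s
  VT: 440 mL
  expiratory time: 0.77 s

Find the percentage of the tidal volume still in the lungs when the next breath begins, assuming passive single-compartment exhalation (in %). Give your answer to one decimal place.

26.9

R = (PIP − Pplat)/V̇ = (36.0 − 21.5) / 0.75 = 14.5/0.75 = 19.333 cmH2O·s/L.
C = Vt/(Pplat − PEEP) = 440.0 / (21.5 − 7) = 440.0/14.5 = 30.345 mL/cmH2O.
τ = R × C = 19.333 × 0.03035 L/cmH2O = 0.5868 s.
Fraction remaining at end-expiration = e^(−Te/τ) = e^(−0.77/0.5868) = 0.2692 → 26.92%.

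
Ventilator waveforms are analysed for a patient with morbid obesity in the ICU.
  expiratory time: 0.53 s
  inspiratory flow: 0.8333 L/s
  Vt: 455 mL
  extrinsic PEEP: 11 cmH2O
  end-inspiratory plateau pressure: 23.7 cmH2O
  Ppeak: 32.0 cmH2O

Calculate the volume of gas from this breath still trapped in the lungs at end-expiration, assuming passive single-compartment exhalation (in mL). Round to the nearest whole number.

R = (PIP − Pplat)/V̇ = (32.0 − 23.7) / 0.8333 = 8.3/0.8333 = 9.96 cmH2O·s/L.
C = Vt/(Pplat − PEEP) = 455.0 / (23.7 − 11) = 455.0/12.7 = 35.827 mL/cmH2O.
τ = R × C = 9.96 × 0.03583 L/cmH2O = 0.3569 s.
Fraction remaining = e^(−Te/τ) = e^(−0.53/0.3569) = 0.2265.
Trapped volume = 455.0 × 0.2265 = 103.06 mL.

103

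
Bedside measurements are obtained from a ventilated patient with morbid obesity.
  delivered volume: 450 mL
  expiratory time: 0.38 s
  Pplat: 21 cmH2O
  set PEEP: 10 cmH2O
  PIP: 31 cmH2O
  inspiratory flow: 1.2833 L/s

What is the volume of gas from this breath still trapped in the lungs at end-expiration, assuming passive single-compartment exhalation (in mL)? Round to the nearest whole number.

137

R = (PIP − Pplat)/V̇ = (31 − 21) / 1.2833 = 10.0/1.2833 = 7.792 cmH2O·s/L.
C = Vt/(Pplat − PEEP) = 450.0 / (21 − 10) = 450.0/11.0 = 40.909 mL/cmH2O.
τ = R × C = 7.792 × 0.04091 L/cmH2O = 0.3188 s.
Fraction remaining = e^(−Te/τ) = e^(−0.38/0.3188) = 0.3036.
Trapped volume = 450.0 × 0.3036 = 136.62 mL.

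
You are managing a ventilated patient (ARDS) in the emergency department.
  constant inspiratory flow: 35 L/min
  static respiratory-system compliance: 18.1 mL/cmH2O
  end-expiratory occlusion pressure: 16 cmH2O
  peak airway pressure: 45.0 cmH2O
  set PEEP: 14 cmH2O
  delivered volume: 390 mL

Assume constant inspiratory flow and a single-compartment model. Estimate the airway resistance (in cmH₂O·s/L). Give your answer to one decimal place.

12.8

Flow: 35 L/min ÷ 60 = 0.5833 L/s.
Total PEEP = 16 cmH2O (set 14 + intrinsic 2); this is the baseline alveolar pressure.
Equation of motion (constant flow): PIP = Vt/C + R·V̇ + PEEP.
R·V̇ = PIP − Vt/C − PEEP = 45.0 − 390/18.1 − 16 = 45.0 − 21.547 − 16 = 7.453 cmH2O.
R = 7.453 / 0.5833 = 12.777 cmH2O·s/L.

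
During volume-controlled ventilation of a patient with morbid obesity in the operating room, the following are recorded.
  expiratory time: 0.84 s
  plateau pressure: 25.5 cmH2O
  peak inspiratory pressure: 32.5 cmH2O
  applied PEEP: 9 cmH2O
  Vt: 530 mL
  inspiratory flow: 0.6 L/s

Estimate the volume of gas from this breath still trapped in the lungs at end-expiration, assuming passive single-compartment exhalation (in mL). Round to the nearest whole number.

56

R = (PIP − Pplat)/V̇ = (32.5 − 25.5) / 0.6 = 7.0/0.6 = 11.667 cmH2O·s/L.
C = Vt/(Pplat − PEEP) = 530.0 / (25.5 − 9) = 530.0/16.5 = 32.121 mL/cmH2O.
τ = R × C = 11.667 × 0.03212 L/cmH2O = 0.3747 s.
Fraction remaining = e^(−Te/τ) = e^(−0.84/0.3747) = 0.1063.
Trapped volume = 530.0 × 0.1063 = 56.339 mL.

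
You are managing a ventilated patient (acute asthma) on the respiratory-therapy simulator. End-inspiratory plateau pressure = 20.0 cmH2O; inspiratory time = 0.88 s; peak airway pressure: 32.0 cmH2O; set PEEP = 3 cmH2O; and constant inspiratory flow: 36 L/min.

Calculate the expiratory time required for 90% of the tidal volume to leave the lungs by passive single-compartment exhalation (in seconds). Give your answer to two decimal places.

1.43

Flow: 36 L/min ÷ 60 = 0.6 L/s.
Vt = flow × Ti = 0.6 L/s × 0.88 s × 1000 mL/L = 528.0 mL.
R = (PIP − Pplat)/V̇ = (32.0 − 20.0) / 0.6 = 12.0/0.6 = 20.0 cmH2O·s/L.
C = Vt/(Pplat − PEEP) = 528.0 / (20.0 − 3) = 528.0/17.0 = 31.059 mL/cmH2O.
τ = R × C = 20.0 × 0.03106 L/cmH2O = 0.6212 s.
t = −τ·ln(1 − 0.90) = −0.6212·ln(0.1) = 1.43 s.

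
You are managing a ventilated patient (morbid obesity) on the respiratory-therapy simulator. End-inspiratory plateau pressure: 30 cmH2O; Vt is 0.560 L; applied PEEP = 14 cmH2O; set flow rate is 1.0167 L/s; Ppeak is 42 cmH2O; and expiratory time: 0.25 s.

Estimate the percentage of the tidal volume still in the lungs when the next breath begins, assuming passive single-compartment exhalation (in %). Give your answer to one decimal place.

R = (PIP − Pplat)/V̇ = (42 − 30) / 1.0167 = 12.0/1.0167 = 11.803 cmH2O·s/L.
C = Vt/(Pplat − PEEP) = 560.0 / (30 − 14) = 560.0/16.0 = 35.0 mL/cmH2O.
τ = R × C = 11.803 × 0.035 L/cmH2O = 0.4131 s.
Fraction remaining at end-expiration = e^(−Te/τ) = e^(−0.25/0.4131) = 0.546 → 54.6%.

54.6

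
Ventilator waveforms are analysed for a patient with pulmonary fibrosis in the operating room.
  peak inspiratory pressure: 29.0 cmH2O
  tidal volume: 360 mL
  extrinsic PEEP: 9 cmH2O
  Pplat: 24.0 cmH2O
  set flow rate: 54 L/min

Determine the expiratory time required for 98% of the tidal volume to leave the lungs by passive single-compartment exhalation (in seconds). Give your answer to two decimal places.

0.52

Flow: 54 L/min ÷ 60 = 0.9 L/s.
R = (PIP − Pplat)/V̇ = (29.0 − 24.0) / 0.9 = 5.0/0.9 = 5.556 cmH2O·s/L.
C = Vt/(Pplat − PEEP) = 360.0 / (24.0 − 9) = 360.0/15.0 = 24.0 mL/cmH2O.
τ = R × C = 5.556 × 0.024 L/cmH2O = 0.1333 s.
t = −τ·ln(1 − 0.98) = −0.1333·ln(0.02) = 0.5215 s.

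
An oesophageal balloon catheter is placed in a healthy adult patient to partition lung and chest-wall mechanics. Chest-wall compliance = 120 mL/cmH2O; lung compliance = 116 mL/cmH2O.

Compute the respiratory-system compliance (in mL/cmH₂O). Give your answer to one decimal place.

59.0

Lung and chest wall are elastances in series: 1/Crs = 1/CL + 1/Ccw.
1/Crs = 1/116 + 1/120 = 0.01695.
Crs = 58.997 mL/cmH2O.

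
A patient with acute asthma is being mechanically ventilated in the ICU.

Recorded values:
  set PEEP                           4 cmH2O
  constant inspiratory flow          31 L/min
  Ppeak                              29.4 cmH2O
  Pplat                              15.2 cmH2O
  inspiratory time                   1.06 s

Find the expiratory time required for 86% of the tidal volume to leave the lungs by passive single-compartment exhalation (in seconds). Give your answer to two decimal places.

Flow: 31 L/min ÷ 60 = 0.5167 L/s.
Vt = flow × Ti = 0.5167 L/s × 1.06 s × 1000 mL/L = 547.7 mL.
R = (PIP − Pplat)/V̇ = (29.4 − 15.2) / 0.5167 = 14.2/0.5167 = 27.482 cmH2O·s/L.
C = Vt/(Pplat − PEEP) = 547.7 / (15.2 − 4) = 547.7/11.2 = 48.902 mL/cmH2O.
τ = R × C = 27.482 × 0.0489 L/cmH2O = 1.344 s.
t = −τ·ln(1 − 0.86) = −1.344·ln(0.14) = 2.642 s.

2.64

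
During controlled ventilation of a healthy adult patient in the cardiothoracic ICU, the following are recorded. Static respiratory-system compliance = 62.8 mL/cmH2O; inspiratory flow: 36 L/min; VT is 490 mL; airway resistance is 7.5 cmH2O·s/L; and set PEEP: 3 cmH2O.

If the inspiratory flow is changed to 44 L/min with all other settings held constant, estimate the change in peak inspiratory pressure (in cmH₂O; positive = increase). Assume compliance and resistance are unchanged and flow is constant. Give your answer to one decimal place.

Flow: 36 L/min ÷ 60 = 0.6 L/s.
New flow: 44 L/min ÷ 60 = 0.7333 L/s.
PIP = Vt/C + R·V̇ + PEEP (constant-flow equation of motion).
Only the resistive term changes: ΔPIP = R × ΔV̇ = 7.5 × (0.7333 − 0.6) = 7.5 × 0.1333 = 0.9998 cmH2O.

1.0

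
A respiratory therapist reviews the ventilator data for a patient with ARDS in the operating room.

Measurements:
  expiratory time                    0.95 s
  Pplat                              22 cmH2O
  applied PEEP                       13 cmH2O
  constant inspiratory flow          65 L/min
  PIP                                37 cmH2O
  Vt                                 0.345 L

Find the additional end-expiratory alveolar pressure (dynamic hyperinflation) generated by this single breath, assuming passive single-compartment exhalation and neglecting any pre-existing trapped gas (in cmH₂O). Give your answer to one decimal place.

1.5

Flow: 65 L/min ÷ 60 = 1.0833 L/s.
R = (PIP − Pplat)/V̇ = (37 − 22) / 1.0833 = 15.0/1.0833 = 13.847 cmH2O·s/L.
C = Vt/(Pplat − PEEP) = 345.0 / (22 − 13) = 345.0/9.0 = 38.333 mL/cmH2O.
τ = R × C = 13.847 × 0.03833 L/cmH2O = 0.5308 s.
Fraction remaining = e^(−Te/τ) = e^(−0.95/0.5308) = 0.167; trapped volume = 345.0 × 0.167 = 57.615 mL.
Additional alveolar pressure from trapping ≈ V_trapped / C = 57.615 / 38.333 = 1.503 cmH2O.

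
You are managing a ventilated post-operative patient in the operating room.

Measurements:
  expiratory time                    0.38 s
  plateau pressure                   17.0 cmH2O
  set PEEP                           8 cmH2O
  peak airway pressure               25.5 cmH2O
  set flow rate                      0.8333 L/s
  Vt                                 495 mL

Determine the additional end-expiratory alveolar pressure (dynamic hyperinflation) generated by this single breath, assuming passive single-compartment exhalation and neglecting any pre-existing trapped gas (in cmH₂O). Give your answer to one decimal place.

4.6

R = (PIP − Pplat)/V̇ = (25.5 − 17.0) / 0.8333 = 8.5/0.8333 = 10.2 cmH2O·s/L.
C = Vt/(Pplat − PEEP) = 495.0 / (17.0 − 8) = 495.0/9.0 = 55.0 mL/cmH2O.
τ = R × C = 10.2 × 0.055 L/cmH2O = 0.561 s.
Fraction remaining = e^(−Te/τ) = e^(−0.38/0.561) = 0.508; trapped volume = 495.0 × 0.508 = 251.46 mL.
Additional alveolar pressure from trapping ≈ V_trapped / C = 251.46 / 55.0 = 4.572 cmH2O.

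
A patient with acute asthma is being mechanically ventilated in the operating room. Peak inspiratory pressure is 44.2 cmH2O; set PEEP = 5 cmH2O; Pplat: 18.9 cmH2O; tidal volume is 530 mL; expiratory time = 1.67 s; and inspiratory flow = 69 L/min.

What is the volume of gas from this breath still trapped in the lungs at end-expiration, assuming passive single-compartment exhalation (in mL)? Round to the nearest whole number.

Flow: 69 L/min ÷ 60 = 1.15 L/s.
R = (PIP − Pplat)/V̇ = (44.2 − 18.9) / 1.15 = 25.3/1.15 = 22.0 cmH2O·s/L.
C = Vt/(Pplat − PEEP) = 530.0 / (18.9 − 5) = 530.0/13.9 = 38.129 mL/cmH2O.
τ = R × C = 22.0 × 0.03813 L/cmH2O = 0.8389 s.
Fraction remaining = e^(−Te/τ) = e^(−1.67/0.8389) = 0.1366.
Trapped volume = 530.0 × 0.1366 = 72.398 mL.

72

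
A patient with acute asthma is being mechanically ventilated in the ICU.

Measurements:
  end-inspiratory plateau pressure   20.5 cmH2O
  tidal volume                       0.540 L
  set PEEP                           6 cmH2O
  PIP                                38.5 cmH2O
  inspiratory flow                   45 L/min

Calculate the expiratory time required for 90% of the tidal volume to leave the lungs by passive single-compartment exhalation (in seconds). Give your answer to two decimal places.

Flow: 45 L/min ÷ 60 = 0.75 L/s.
R = (PIP − Pplat)/V̇ = (38.5 − 20.5) / 0.75 = 18.0/0.75 = 24.0 cmH2O·s/L.
C = Vt/(Pplat − PEEP) = 540.0 / (20.5 − 6) = 540.0/14.5 = 37.241 mL/cmH2O.
τ = R × C = 24.0 × 0.03724 L/cmH2O = 0.8938 s.
t = −τ·ln(1 − 0.90) = −0.8938·ln(0.1) = 2.058 s.

2.06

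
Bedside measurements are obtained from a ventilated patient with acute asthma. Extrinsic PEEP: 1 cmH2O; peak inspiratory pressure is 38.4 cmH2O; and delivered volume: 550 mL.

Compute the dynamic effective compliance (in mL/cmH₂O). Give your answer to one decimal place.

Dynamic compliance = Vt / (PIP − PEEP) = 550 / (38.4 − 1) = 550 / 37.4 = 14.706 mL/cmH2O.

14.7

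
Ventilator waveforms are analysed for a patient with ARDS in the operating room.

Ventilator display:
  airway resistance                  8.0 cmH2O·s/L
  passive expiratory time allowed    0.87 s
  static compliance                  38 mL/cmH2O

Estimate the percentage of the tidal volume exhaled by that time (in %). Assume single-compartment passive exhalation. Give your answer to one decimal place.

τ = R × C = 8.0 × 38 mL/cmH2O = 8.0 × 0.038 L/cmH2O = 0.304 s.
Passive exhalation: V(t)/V₀ = e^(−t/τ) = e^(−0.87/0.304) = 0.05716.
Fraction exhaled = 1 − 0.05716 = 0.9428 → 94.28%.

94.3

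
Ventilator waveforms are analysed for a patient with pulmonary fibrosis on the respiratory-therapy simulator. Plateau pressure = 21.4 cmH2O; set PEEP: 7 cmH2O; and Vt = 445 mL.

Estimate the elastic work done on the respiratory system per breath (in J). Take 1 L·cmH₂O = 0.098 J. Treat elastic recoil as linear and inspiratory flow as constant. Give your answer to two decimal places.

0.31

Elastic work ≈ ½ × (Pplat − PEEP) × Vt = 0.5 × (21.4 − 7) × 0.445 L = 0.5 × 14.4 × 0.445 = 3.204 L·cmH2O.
× 0.098 J/(L·cmH2O) → 0.314 J.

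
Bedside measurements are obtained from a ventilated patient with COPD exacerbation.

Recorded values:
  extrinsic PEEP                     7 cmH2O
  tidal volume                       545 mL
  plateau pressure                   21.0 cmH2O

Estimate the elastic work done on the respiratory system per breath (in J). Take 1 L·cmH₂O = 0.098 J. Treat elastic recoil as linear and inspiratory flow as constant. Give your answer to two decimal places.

0.37

Elastic work ≈ ½ × (Pplat − PEEP) × Vt = 0.5 × (21.0 − 7) × 0.545 L = 0.5 × 14.0 × 0.545 = 3.815 L·cmH2O.
× 0.098 J/(L·cmH2O) → 0.3739 J.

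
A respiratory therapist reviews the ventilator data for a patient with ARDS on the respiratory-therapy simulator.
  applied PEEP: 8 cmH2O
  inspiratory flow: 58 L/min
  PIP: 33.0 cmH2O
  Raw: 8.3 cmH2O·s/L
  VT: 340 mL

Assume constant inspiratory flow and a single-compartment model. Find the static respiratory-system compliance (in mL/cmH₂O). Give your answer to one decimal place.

20.0

Flow: 58 L/min ÷ 60 = 0.9667 L/s.
Equation of motion (constant flow): PIP = Vt/C + R·V̇ + PEEP.
Vt/C = PIP − R·V̇ − PEEP = 33.0 − 8.3×0.9667 − 8 = 33.0 − 8.024 − 8 = 16.976 cmH2O.
C = Vt / 16.976 = 340 / 16.976 = 20.028 mL/cmH2O.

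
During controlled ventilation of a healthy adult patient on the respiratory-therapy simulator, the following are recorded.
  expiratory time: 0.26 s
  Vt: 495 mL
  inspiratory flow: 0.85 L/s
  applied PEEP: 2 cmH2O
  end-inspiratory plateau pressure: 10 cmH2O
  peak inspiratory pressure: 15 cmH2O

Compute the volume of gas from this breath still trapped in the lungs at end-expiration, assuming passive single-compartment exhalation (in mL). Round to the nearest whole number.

R = (PIP − Pplat)/V̇ = (15 − 10) / 0.85 = 5.0/0.85 = 5.882 cmH2O·s/L.
C = Vt/(Pplat − PEEP) = 495.0 / (10 − 2) = 495.0/8.0 = 61.875 mL/cmH2O.
τ = R × C = 5.882 × 0.06188 L/cmH2O = 0.364 s.
Fraction remaining = e^(−Te/τ) = e^(−0.26/0.364) = 0.4895.
Trapped volume = 495.0 × 0.4895 = 242.3 mL.

242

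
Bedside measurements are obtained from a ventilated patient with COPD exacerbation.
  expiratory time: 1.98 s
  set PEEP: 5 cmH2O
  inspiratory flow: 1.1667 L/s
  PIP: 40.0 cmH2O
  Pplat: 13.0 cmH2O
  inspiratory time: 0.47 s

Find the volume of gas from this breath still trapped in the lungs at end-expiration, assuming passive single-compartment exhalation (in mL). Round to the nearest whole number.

Vt = flow × Ti = 1.1667 L/s × 0.47 s × 1000 mL/L = 548.35 mL.
R = (PIP − Pplat)/V̇ = (40.0 − 13.0) / 1.1667 = 27.0/1.1667 = 23.142 cmH2O·s/L.
C = Vt/(Pplat − PEEP) = 548.35 / (13.0 − 5) = 548.35/8.0 = 68.544 mL/cmH2O.
τ = R × C = 23.142 × 0.06854 L/cmH2O = 1.586 s.
Fraction remaining = e^(−Te/τ) = e^(−1.98/1.586) = 0.287.
Trapped volume = 548.35 × 0.287 = 157.38 mL.

157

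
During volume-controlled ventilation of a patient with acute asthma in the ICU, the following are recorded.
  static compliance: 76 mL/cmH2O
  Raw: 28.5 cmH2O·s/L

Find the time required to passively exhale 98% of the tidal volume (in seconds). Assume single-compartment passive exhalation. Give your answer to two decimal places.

τ = R × C = 28.5 × 76 mL/cmH2O = 28.5 × 0.076 L/cmH2O = 2.166 s.
Exhaled fraction f = 1 − e^(−t/τ) → t = −τ·ln(1 − f) = −2.166·ln(0.02) = 8.473 s.

8.47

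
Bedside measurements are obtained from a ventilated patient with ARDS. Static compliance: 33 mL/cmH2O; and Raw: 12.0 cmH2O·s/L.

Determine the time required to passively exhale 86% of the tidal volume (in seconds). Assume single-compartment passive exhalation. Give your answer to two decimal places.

0.78

τ = R × C = 12.0 × 33 mL/cmH2O = 12.0 × 0.033 L/cmH2O = 0.396 s.
Exhaled fraction f = 1 − e^(−t/τ) → t = −τ·ln(1 − f) = −0.396·ln(0.14) = 0.7786 s.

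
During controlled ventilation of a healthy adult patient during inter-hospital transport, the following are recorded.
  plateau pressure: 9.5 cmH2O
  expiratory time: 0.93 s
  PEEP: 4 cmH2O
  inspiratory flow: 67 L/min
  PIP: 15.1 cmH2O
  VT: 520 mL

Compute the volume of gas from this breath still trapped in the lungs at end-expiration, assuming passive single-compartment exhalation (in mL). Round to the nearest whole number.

73

Flow: 67 L/min ÷ 60 = 1.1167 L/s.
R = (PIP − Pplat)/V̇ = (15.1 − 9.5) / 1.1167 = 5.6/1.1167 = 5.015 cmH2O·s/L.
C = Vt/(Pplat − PEEP) = 520.0 / (9.5 − 4) = 520.0/5.5 = 94.545 mL/cmH2O.
τ = R × C = 5.015 × 0.09455 L/cmH2O = 0.4742 s.
Fraction remaining = e^(−Te/τ) = e^(−0.93/0.4742) = 0.1407.
Trapped volume = 520.0 × 0.1407 = 73.164 mL.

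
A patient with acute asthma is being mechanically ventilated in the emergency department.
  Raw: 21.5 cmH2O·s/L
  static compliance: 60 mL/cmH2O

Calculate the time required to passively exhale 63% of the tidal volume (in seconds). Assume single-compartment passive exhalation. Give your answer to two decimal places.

1.28

τ = R × C = 21.5 × 60 mL/cmH2O = 21.5 × 0.060 L/cmH2O = 1.29 s.
Exhaled fraction f = 1 − e^(−t/τ) → t = −τ·ln(1 − f) = −1.29·ln(0.37) = 1.283 s.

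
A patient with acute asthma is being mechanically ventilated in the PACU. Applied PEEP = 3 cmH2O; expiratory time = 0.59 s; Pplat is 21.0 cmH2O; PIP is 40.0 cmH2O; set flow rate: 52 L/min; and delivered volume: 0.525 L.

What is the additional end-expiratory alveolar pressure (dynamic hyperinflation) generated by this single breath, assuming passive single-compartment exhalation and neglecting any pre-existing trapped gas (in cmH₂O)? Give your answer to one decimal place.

7.2

Flow: 52 L/min ÷ 60 = 0.8667 L/s.
R = (PIP − Pplat)/V̇ = (40.0 − 21.0) / 0.8667 = 19.0/0.8667 = 21.922 cmH2O·s/L.
C = Vt/(Pplat − PEEP) = 525.0 / (21.0 − 3) = 525.0/18.0 = 29.167 mL/cmH2O.
τ = R × C = 21.922 × 0.02917 L/cmH2O = 0.6395 s.
Fraction remaining = e^(−Te/τ) = e^(−0.59/0.6395) = 0.3975; trapped volume = 525.0 × 0.3975 = 208.69 mL.
Additional alveolar pressure from trapping ≈ V_trapped / C = 208.69 / 29.167 = 7.155 cmH2O.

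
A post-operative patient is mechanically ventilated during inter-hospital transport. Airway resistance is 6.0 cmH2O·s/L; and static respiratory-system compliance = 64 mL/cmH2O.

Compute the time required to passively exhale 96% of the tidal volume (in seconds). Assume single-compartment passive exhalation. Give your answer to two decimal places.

1.24

τ = R × C = 6.0 × 64 mL/cmH2O = 6.0 × 0.064 L/cmH2O = 0.384 s.
Exhaled fraction f = 1 − e^(−t/τ) → t = −τ·ln(1 − f) = −0.384·ln(0.04) = 1.236 s.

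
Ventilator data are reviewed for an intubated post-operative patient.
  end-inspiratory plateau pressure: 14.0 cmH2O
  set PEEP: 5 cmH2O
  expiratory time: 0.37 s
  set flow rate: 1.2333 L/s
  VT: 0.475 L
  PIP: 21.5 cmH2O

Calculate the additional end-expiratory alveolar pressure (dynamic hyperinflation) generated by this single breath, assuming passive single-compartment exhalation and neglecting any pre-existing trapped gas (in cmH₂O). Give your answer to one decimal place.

2.8

R = (PIP − Pplat)/V̇ = (21.5 − 14.0) / 1.2333 = 7.5/1.2333 = 6.081 cmH2O·s/L.
C = Vt/(Pplat − PEEP) = 475.0 / (14.0 − 5) = 475.0/9.0 = 52.778 mL/cmH2O.
τ = R × C = 6.081 × 0.05278 L/cmH2O = 0.321 s.
Fraction remaining = e^(−Te/τ) = e^(−0.37/0.321) = 0.3158; trapped volume = 475.0 × 0.3158 = 150.01 mL.
Additional alveolar pressure from trapping ≈ V_trapped / C = 150.01 / 52.778 = 2.842 cmH2O.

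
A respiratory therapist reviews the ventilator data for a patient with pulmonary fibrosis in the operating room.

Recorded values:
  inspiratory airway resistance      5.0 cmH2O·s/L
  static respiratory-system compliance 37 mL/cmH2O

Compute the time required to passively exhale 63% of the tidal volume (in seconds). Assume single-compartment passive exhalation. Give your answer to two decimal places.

0.18

τ = R × C = 5.0 × 37 mL/cmH2O = 5.0 × 0.037 L/cmH2O = 0.185 s.
Exhaled fraction f = 1 − e^(−t/τ) → t = −τ·ln(1 − f) = −0.185·ln(0.37) = 0.1839 s.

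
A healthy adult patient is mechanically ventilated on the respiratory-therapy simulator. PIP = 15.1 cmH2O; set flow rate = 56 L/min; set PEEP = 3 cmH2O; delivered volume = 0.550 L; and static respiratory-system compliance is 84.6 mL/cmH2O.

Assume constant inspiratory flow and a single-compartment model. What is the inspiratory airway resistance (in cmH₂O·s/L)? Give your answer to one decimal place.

Flow: 56 L/min ÷ 60 = 0.9333 L/s.
Equation of motion (constant flow): PIP = Vt/C + R·V̇ + PEEP.
R·V̇ = PIP − Vt/C − PEEP = 15.1 − 550/84.6 − 3 = 15.1 − 6.501 − 3 = 5.599 cmH2O.
R = 5.599 / 0.9333 = 5.999 cmH2O·s/L.

6.0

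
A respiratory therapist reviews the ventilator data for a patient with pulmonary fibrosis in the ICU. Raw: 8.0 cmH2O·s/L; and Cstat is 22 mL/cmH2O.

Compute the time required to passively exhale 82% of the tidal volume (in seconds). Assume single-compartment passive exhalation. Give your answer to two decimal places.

τ = R × C = 8.0 × 22 mL/cmH2O = 8.0 × 0.022 L/cmH2O = 0.176 s.
Exhaled fraction f = 1 − e^(−t/τ) → t = −τ·ln(1 − f) = −0.176·ln(0.18) = 0.3018 s.

0.30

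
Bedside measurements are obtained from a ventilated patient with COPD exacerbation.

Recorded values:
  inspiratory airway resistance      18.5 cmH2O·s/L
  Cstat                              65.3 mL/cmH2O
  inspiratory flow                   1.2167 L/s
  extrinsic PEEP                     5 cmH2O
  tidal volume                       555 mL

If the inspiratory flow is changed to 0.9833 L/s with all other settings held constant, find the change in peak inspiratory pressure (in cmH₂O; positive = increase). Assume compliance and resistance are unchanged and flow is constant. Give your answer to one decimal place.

-4.3

PIP = Vt/C + R·V̇ + PEEP (constant-flow equation of motion).
Only the resistive term changes: ΔPIP = R × ΔV̇ = 18.5 × (0.9833 − 1.2167) = 18.5 × -0.2334 = -4.318 cmH2O.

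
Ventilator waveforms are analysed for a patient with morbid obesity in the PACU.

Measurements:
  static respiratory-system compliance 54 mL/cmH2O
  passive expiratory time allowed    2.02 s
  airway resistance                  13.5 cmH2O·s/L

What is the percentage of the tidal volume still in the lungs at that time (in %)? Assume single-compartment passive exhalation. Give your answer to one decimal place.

6.3

τ = R × C = 13.5 × 54 mL/cmH2O = 13.5 × 0.054 L/cmH2O = 0.729 s.
Passive exhalation: V(t)/V₀ = e^(−t/τ) = e^(−2.02/0.729) = 0.0626.
Fraction remaining = 0.0626 → 6.26%.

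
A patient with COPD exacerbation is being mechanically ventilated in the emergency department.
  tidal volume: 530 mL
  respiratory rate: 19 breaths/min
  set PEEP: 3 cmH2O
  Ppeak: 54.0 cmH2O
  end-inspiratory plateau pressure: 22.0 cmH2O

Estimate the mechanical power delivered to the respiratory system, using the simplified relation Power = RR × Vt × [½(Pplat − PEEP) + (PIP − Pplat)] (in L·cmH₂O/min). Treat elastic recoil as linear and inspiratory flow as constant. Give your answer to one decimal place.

Per-breath work = Vt × [½(Pplat−PEEP) + (PIP−Pplat)] = 0.530 × [0.5×19.0 + 32.0] = 0.530 × 41.5 = 21.995 L·cmH2O.
Power = 19 × 21.995 = 417.91 L·cmH2O/min.

417.9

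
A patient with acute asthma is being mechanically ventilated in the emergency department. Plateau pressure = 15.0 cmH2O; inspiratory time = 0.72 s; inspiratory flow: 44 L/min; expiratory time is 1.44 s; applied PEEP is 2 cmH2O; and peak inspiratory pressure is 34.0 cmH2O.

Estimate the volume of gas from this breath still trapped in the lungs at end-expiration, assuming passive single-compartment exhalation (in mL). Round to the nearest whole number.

134

Flow: 44 L/min ÷ 60 = 0.7333 L/s.
Vt = flow × Ti = 0.7333 L/s × 0.72 s × 1000 mL/L = 527.98 mL.
R = (PIP − Pplat)/V̇ = (34.0 − 15.0) / 0.7333 = 19.0/0.7333 = 25.91 cmH2O·s/L.
C = Vt/(Pplat − PEEP) = 527.98 / (15.0 − 2) = 527.98/13.0 = 40.614 mL/cmH2O.
τ = R × C = 25.91 × 0.04061 L/cmH2O = 1.052 s.
Fraction remaining = e^(−Te/τ) = e^(−1.44/1.052) = 0.2544.
Trapped volume = 527.98 × 0.2544 = 134.32 mL.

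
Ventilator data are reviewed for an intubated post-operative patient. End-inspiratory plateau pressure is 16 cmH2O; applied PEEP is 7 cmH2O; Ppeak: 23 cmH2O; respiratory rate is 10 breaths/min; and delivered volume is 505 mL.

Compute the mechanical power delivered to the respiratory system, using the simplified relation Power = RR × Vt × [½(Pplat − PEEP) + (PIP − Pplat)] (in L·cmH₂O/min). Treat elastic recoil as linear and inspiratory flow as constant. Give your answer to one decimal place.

Per-breath work = Vt × [½(Pplat−PEEP) + (PIP−Pplat)] = 0.505 × [0.5×9.0 + 7.0] = 0.505 × 11.5 = 5.808 L·cmH2O.
Power = 10 × 5.808 = 58.08 L·cmH2O/min.

58.1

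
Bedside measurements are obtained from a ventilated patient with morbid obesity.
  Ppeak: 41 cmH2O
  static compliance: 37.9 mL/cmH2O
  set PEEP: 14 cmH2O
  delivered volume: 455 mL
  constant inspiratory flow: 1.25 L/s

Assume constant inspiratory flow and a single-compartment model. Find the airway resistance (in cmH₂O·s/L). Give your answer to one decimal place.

12.0

Equation of motion (constant flow): PIP = Vt/C + R·V̇ + PEEP.
R·V̇ = PIP − Vt/C − PEEP = 41 − 455/37.9 − 14 = 41 − 12.005 − 14 = 14.995 cmH2O.
R = 14.995 / 1.25 = 11.996 cmH2O·s/L.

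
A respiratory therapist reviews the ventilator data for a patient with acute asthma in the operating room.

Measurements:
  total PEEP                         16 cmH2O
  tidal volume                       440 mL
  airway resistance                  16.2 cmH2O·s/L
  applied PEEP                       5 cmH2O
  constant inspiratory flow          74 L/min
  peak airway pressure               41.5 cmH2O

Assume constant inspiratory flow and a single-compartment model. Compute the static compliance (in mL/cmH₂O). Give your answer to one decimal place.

79.7

Flow: 74 L/min ÷ 60 = 1.2333 L/s.
Total PEEP = 16 cmH2O (set 5 + intrinsic 11); this is the baseline alveolar pressure.
Equation of motion (constant flow): PIP = Vt/C + R·V̇ + PEEP.
Vt/C = PIP − R·V̇ − PEEP = 41.5 − 16.2×1.2333 − 16 = 41.5 − 19.979 − 16 = 5.521 cmH2O.
C = Vt / 5.521 = 440 / 5.521 = 79.696 mL/cmH2O.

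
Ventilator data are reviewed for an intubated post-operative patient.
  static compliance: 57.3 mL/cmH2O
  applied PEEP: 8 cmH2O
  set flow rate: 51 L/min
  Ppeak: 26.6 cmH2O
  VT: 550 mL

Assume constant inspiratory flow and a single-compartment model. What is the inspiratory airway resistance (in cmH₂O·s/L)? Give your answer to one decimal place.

10.6

Flow: 51 L/min ÷ 60 = 0.85 L/s.
Equation of motion (constant flow): PIP = Vt/C + R·V̇ + PEEP.
R·V̇ = PIP − Vt/C − PEEP = 26.6 − 550/57.3 − 8 = 26.6 − 9.599 − 8 = 9.001 cmH2O.
R = 9.001 / 0.85 = 10.589 cmH2O·s/L.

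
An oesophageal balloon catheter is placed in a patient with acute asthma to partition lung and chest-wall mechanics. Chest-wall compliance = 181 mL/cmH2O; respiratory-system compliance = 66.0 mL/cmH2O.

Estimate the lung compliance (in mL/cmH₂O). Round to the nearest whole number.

1/CL = 1/Crs − 1/Ccw.
1/CL = 1/66.0 − 1/181 = 0.009627.
CL = 103.87 mL/cmH2O.

104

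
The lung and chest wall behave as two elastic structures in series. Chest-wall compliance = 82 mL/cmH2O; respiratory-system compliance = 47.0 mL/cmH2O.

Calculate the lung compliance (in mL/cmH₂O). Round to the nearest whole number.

110

1/CL = 1/Crs − 1/Ccw.
1/CL = 1/47.0 − 1/82 = 0.009081.
CL = 110.12 mL/cmH2O.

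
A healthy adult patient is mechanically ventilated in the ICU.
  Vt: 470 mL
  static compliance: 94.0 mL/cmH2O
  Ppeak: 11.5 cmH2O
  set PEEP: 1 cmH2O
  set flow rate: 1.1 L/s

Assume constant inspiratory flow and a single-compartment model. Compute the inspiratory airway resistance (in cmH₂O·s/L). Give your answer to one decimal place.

5.0

Equation of motion (constant flow): PIP = Vt/C + R·V̇ + PEEP.
R·V̇ = PIP − Vt/C − PEEP = 11.5 − 470/94.0 − 1 = 11.5 − 5.0 − 1 = 5.5 cmH2O.
R = 5.5 / 1.1 = 5.0 cmH2O·s/L.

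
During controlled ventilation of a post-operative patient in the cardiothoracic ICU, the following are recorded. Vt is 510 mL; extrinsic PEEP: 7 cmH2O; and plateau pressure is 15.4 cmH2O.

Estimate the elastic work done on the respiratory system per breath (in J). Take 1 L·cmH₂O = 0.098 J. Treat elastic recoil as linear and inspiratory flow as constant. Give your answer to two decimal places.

Elastic work ≈ ½ × (Pplat − PEEP) × Vt = 0.5 × (15.4 − 7) × 0.510 L = 0.5 × 8.4 × 0.510 = 2.142 L·cmH2O.
× 0.098 J/(L·cmH2O) → 0.2099 J.

0.21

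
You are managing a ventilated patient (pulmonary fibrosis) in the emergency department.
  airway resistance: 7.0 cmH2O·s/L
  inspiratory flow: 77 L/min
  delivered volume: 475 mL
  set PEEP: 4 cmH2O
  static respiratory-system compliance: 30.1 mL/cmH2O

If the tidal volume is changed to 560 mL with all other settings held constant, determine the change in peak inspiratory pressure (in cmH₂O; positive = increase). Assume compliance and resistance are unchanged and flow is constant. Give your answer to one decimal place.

2.8

PIP = Vt/C + R·V̇ + PEEP (constant-flow equation of motion).
Only the elastic term changes: ΔPIP = ΔVt / C = (560 − 475) / 30.1 = 2.824 cmH2O.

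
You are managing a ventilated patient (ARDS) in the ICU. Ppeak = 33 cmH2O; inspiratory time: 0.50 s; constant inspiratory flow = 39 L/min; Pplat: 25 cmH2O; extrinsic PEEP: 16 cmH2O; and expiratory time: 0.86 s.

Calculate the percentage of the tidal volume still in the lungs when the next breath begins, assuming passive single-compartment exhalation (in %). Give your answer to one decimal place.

14.4

Flow: 39 L/min ÷ 60 = 0.65 L/s.
Vt = flow × Ti = 0.65 L/s × 0.50 s × 1000 mL/L = 325.0 mL.
R = (PIP − Pplat)/V̇ = (33 − 25) / 0.65 = 8.0/0.65 = 12.308 cmH2O·s/L.
C = Vt/(Pplat − PEEP) = 325.0 / (25 − 16) = 325.0/9.0 = 36.111 mL/cmH2O.
τ = R × C = 12.308 × 0.03611 L/cmH2O = 0.4444 s.
Fraction remaining at end-expiration = e^(−Te/τ) = e^(−0.86/0.4444) = 0.1444 → 14.44%.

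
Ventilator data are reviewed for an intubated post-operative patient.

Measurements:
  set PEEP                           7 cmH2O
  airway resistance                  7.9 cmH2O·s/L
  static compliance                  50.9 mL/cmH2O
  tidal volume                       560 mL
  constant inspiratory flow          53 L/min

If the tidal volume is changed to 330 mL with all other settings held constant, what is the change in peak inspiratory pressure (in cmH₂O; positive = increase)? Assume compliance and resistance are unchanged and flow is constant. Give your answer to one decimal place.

-4.5

PIP = Vt/C + R·V̇ + PEEP (constant-flow equation of motion).
Only the elastic term changes: ΔPIP = ΔVt / C = (330 − 560) / 50.9 = -4.519 cmH2O.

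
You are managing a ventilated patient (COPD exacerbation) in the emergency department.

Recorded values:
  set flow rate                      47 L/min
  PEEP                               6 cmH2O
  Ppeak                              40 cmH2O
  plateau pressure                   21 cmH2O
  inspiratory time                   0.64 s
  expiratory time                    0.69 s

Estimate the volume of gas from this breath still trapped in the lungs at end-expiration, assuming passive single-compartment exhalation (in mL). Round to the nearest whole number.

Flow: 47 L/min ÷ 60 = 0.7833 L/s.
Vt = flow × Ti = 0.7833 L/s × 0.64 s × 1000 mL/L = 501.31 mL.
R = (PIP − Pplat)/V̇ = (40 − 21) / 0.7833 = 19.0/0.7833 = 24.256 cmH2O·s/L.
C = Vt/(Pplat − PEEP) = 501.31 / (21 − 6) = 501.31/15.0 = 33.421 mL/cmH2O.
τ = R × C = 24.256 × 0.03342 L/cmH2O = 0.8106 s.
Fraction remaining = e^(−Te/τ) = e^(−0.69/0.8106) = 0.4269.
Trapped volume = 501.31 × 0.4269 = 214.01 mL.

214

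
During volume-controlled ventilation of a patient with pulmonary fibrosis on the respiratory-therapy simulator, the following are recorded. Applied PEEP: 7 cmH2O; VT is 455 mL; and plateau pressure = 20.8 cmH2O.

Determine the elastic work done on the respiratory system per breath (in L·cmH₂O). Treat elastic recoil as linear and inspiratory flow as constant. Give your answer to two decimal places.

3.14

Elastic work ≈ ½ × (Pplat − PEEP) × Vt = 0.5 × (20.8 − 7) × 0.455 L = 0.5 × 13.8 × 0.455 = 3.14 L·cmH2O.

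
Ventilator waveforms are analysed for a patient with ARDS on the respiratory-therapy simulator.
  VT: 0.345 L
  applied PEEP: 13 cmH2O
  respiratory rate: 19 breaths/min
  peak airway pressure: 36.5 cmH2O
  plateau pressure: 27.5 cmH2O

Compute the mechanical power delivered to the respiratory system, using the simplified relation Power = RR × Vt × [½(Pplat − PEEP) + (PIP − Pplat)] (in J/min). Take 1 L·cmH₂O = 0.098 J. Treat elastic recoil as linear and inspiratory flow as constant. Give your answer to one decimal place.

10.4

Per-breath work = Vt × [½(Pplat−PEEP) + (PIP−Pplat)] = 0.345 × [0.5×14.5 + 9.0] = 0.345 × 16.25 = 5.606 L·cmH2O.
Power = 19 × 5.606 = 106.51 L·cmH2O/min.
× 0.098 J/(L·cmH2O) → 10.438 J/min.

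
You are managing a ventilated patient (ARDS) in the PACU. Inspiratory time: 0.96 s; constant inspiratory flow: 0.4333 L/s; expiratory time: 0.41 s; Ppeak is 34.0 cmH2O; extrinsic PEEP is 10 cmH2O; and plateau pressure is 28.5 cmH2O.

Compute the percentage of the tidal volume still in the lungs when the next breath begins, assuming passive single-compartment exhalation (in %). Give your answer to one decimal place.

23.8

Vt = flow × Ti = 0.4333 L/s × 0.96 s × 1000 mL/L = 415.97 mL.
R = (PIP − Pplat)/V̇ = (34.0 − 28.5) / 0.4333 = 5.5/0.4333 = 12.693 cmH2O·s/L.
C = Vt/(Pplat − PEEP) = 415.97 / (28.5 − 10) = 415.97/18.5 = 22.485 mL/cmH2O.
τ = R × C = 12.693 × 0.02249 L/cmH2O = 0.2855 s.
Fraction remaining at end-expiration = e^(−Te/τ) = e^(−0.41/0.2855) = 0.2379 → 23.79%.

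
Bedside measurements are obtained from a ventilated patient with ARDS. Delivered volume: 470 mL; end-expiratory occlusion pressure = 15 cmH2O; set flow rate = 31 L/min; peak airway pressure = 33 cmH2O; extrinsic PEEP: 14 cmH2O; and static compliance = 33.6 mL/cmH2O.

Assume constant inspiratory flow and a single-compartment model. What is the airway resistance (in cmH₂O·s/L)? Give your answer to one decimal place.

Flow: 31 L/min ÷ 60 = 0.5167 L/s.
Total PEEP = 15 cmH2O (set 14 + intrinsic 1); this is the baseline alveolar pressure.
Equation of motion (constant flow): PIP = Vt/C + R·V̇ + PEEP.
R·V̇ = PIP − Vt/C − PEEP = 33 − 470/33.6 − 15 = 33 − 13.988 − 15 = 4.012 cmH2O.
R = 4.012 / 0.5167 = 7.765 cmH2O·s/L.

7.8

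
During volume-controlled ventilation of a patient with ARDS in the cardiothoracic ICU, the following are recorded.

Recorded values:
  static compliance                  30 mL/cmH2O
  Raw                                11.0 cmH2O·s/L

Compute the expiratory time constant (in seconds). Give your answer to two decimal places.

0.33

τ = R × C = 11.0 × 30 mL/cmH2O = 11.0 × 0.030 L/cmH2O = 0.33 s.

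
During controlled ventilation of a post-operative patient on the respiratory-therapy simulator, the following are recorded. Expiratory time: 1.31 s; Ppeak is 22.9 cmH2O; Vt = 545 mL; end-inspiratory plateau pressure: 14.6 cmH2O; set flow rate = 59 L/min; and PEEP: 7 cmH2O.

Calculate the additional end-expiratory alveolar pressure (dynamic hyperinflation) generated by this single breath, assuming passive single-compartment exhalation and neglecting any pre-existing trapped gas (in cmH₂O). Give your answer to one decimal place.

0.9

Flow: 59 L/min ÷ 60 = 0.9833 L/s.
R = (PIP − Pplat)/V̇ = (22.9 − 14.6) / 0.9833 = 8.3/0.9833 = 8.441 cmH2O·s/L.
C = Vt/(Pplat − PEEP) = 545.0 / (14.6 − 7) = 545.0/7.6 = 71.711 mL/cmH2O.
τ = R × C = 8.441 × 0.07171 L/cmH2O = 0.6053 s.
Fraction remaining = e^(−Te/τ) = e^(−1.31/0.6053) = 0.1148; trapped volume = 545.0 × 0.1148 = 62.566 mL.
Additional alveolar pressure from trapping ≈ V_trapped / C = 62.566 / 71.711 = 0.8725 cmH2O.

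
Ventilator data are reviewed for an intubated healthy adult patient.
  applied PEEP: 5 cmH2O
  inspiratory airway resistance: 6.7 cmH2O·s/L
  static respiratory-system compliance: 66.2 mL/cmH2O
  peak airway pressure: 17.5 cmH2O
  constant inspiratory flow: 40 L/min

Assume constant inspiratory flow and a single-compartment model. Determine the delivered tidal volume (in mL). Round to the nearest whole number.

Flow: 40 L/min ÷ 60 = 0.6667 L/s.
Equation of motion (constant flow): PIP = Vt/C + R·V̇ + PEEP.
Vt/C = PIP − R·V̇ − PEEP = 17.5 − 4.467 − 5 = 8.033 cmH2O.
Vt = C × 8.033 = 66.2 × 8.033 = 531.78 mL.

532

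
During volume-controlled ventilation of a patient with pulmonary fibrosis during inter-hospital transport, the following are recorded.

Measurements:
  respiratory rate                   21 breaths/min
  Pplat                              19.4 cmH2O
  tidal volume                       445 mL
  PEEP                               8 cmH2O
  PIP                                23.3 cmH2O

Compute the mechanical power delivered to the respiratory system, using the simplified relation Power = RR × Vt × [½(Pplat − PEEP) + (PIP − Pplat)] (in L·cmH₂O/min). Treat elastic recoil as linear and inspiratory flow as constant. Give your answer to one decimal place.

Per-breath work = Vt × [½(Pplat−PEEP) + (PIP−Pplat)] = 0.445 × [0.5×11.4 + 3.9] = 0.445 × 9.6 = 4.272 L·cmH2O.
Power = 21 × 4.272 = 89.712 L·cmH2O/min.

89.7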